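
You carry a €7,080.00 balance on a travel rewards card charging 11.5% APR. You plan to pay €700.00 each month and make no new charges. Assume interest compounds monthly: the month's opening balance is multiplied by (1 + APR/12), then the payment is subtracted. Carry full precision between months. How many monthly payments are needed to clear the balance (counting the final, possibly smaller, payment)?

11 payments

Monthly rate r = 11.5%/12 = 0.958333% = 0.00958333.
Recurrence: B ← B·(1+r) − €700.00.
Month 1: interest €67.85; balance after payment €6,447.85.
Month 2: interest €61.79; balance after payment €5,809.64.
Closed form: n = −ln(1 − rB₀/P)/ln(1+r) = −ln(0.90307)/ln(1.00958) ≈ 10.690, so the balance reaches zero during payment 11.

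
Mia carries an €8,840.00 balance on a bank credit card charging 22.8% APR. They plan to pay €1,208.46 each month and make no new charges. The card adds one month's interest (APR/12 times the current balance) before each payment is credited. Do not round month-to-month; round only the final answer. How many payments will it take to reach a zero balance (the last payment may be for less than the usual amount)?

Monthly rate r = 22.8%/12 = 1.9% = 0.019.
Recurrence: B ← B·(1+r) − €1,208.46.
Month 1: interest €167.96; balance after payment €7,799.50.
Month 2: interest €148.19; balance after payment €6,739.23.
Closed form: n = −ln(1 − rB₀/P)/ln(1+r) = −ln(0.86101)/ln(1.019) ≈ 7.951, so the balance reaches zero during payment 8.

8 payments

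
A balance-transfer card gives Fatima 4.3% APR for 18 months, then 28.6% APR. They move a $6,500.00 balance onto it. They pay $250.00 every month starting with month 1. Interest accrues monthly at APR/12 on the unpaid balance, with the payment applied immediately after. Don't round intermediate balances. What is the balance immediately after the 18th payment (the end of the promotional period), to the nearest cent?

$2,292.55

Promo months 1–18 at r₀ = 4.3%/12 = 0.00358333; months 19+ at r₁ = 28.6%/12 = 0.0238333.
After month 18: iterate B ← B·(1+r₀) − $250.00 for 18 months → $2,292.55.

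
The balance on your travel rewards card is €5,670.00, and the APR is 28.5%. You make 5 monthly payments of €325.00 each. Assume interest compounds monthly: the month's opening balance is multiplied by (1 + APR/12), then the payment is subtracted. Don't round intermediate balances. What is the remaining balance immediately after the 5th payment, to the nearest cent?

Monthly rate r = 28.5%/12 = 2.375% = 0.02375.
Each month: B ← B·(1+r) − €325.00.
Month 1: interest €134.66; balance after payment €5,479.66.
Month 2: interest €130.14; balance after payment €5,284.80.
Month 3: interest €125.51; balance after payment €5,085.32.
Month 4: interest €120.78; balance after payment €4,881.09.
Month 5: interest €115.93; balance after payment €4,672.02.

€4,672.02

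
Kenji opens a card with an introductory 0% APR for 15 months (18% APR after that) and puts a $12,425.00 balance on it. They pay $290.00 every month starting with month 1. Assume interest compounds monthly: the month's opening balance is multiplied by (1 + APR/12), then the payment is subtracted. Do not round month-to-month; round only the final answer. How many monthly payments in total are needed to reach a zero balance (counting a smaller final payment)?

52 months

Promo months 1–15 at r₀ = 0%/12 = 0; months 16+ at r₁ = 18%/12 = 0.015.
After month 15 (no interest yet): B = $12,425.00 − 15·$290.00 = $8,075.00.
Then at r₁ with $290.00/mo: n₂ = −ln(1 − r₁·B/P)/ln(1+r₁) ≈ 36.32 → 37 more payments.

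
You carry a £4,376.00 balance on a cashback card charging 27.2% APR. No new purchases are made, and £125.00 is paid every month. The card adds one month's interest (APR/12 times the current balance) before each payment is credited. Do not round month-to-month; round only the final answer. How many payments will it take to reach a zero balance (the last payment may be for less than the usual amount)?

Monthly rate r = 27.2%/12 = 2.26667% = 0.0226667.
Recurrence: B ← B·(1+r) − £125.00.
Month 1: interest £99.19; balance after payment £4,350.19.
Month 2: interest £98.60; balance after payment £4,323.79.
Closed form: n = −ln(1 − rB₀/P)/ln(1+r) = −ln(0.20649)/ln(1.02267) ≈ 70.383, so the balance reaches zero during payment 71.

71 months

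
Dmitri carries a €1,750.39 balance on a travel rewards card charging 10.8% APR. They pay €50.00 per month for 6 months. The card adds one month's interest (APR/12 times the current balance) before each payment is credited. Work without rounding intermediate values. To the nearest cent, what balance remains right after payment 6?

Monthly rate r = 10.8%/12 = 0.9% = 0.009.
Each month: B ← B·(1+r) − €50.00.
Month 1: interest €15.75; balance after payment €1,716.14.
Month 2: interest €15.45; balance after payment €1,681.59.
Month 3: interest €15.13; balance after payment €1,646.72.
Month 4: interest €14.82; balance after payment €1,611.54.
Month 5: interest €14.50; balance after payment €1,576.05.
Month 6: interest €14.18; balance after payment €1,540.23.

€1,540.23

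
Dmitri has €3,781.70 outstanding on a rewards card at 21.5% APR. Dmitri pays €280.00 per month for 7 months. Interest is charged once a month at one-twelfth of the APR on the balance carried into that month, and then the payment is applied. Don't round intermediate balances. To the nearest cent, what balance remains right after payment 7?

€2,213.70

Monthly rate r = 21.5%/12 = 1.79167% = 0.0179167.
Each month: B ← B·(1+r) − €280.00.
Month 1: interest €67.76; balance after payment €3,569.46.
Month 2: interest €63.95; balance after payment €3,353.41.
Month 3: interest €60.08; balance after payment €3,133.49.
Month 4: interest €56.14; balance after payment €2,909.63.
Month 5: interest €52.13; balance after payment €2,681.76.
Month 6: interest €48.05; balance after payment €2,449.81.
Month 7: interest €43.89; balance after payment €2,213.70.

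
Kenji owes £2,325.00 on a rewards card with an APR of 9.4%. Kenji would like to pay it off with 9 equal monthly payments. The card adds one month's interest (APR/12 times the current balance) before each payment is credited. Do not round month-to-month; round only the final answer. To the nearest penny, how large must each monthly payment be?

Monthly rate r = 9.4%/12 = 0.783333% = 0.00783333.
Level-payment amortization: P = B₀·r / (1 − (1+r)^(−n)) = 2325.00·0.00783333 / (1 − 1.00783^(−9)).
Denominator 1 − (1+r)^(−9) = 0.0678162327.
P = 18.2125 / 0.0678162327 ≈ 268.56.

£268.56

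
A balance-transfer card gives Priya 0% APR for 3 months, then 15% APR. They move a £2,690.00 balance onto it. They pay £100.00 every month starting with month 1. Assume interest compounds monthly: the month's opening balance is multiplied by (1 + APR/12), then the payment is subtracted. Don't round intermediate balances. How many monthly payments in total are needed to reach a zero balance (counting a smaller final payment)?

Promo months 1–3 at r₀ = 0%/12 = 0; months 4+ at r₁ = 15%/12 = 0.0125.
After month 3 (no interest yet): B = £2,690.00 − 3·£100.00 = £2,390.00.
Then at r₁ with £100.00/mo: n₂ = −ln(1 − r₁·B/P)/ln(1+r₁) ≈ 28.57 → 29 more payments.

32 payments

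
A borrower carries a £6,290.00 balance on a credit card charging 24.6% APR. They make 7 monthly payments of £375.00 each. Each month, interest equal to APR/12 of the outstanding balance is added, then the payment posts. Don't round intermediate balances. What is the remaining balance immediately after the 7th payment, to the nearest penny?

Monthly rate r = 24.6%/12 = 2.05% = 0.0205.
Each month: B ← B·(1+r) − £375.00.
Month 1: interest £128.94; balance after payment £6,043.94.
Month 2: interest £123.90; balance after payment £5,792.85.
Month 3: interest £118.75; balance after payment £5,536.60.
Month 4: interest £113.50; balance after payment £5,275.10.
Month 5: interest £108.14; balance after payment £5,008.24.
Month 6: interest £102.67; balance after payment £4,735.91.
Month 7: interest £97.09; balance after payment £4,457.99.

£4,457.99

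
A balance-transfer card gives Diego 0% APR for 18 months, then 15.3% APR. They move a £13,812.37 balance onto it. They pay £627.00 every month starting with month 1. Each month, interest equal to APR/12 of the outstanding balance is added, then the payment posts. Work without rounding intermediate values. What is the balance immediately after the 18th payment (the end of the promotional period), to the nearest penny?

Promo months 1–18 at r₀ = 0%/12 = 0; months 19+ at r₁ = 15.3%/12 = 0.01275.
After month 18 (no interest yet): B = £13,812.37 − 18·£627.00 = £2,526.37.

£2,526.37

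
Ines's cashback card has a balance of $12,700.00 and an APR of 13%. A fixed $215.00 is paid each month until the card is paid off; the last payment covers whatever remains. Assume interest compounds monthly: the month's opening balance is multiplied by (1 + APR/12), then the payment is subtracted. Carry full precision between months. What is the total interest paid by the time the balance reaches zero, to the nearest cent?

$7,681.37

Monthly rate r = 13%/12 = 1.08333% = 0.0108333.
Payoff takes n = ⌈−ln(1 − rB₀/P)/ln(1+r)⌉ = ⌈94.796⌉ = 95 payments; the last is $171.37.
Total paid = 94·$215.00 + $171.37 = $20,381.37.
Total interest = total paid − principal = $20,381.37 − $12,700.00 = $7,681.37.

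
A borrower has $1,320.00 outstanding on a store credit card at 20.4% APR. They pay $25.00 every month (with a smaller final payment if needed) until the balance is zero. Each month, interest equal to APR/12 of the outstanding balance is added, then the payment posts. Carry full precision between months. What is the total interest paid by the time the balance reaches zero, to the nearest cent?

$2,059.72

Monthly rate r = 20.4%/12 = 1.7% = 0.017.
Payoff takes n = ⌈−ln(1 − rB₀/P)/ln(1+r)⌉ = ⌈135.187⌉ = 136 payments; the last is $4.72.
Total paid = 135·$25.00 + $4.72 = $3,379.72.
Total interest = total paid − principal = $3,379.72 − $1,320.00 = $2,059.72.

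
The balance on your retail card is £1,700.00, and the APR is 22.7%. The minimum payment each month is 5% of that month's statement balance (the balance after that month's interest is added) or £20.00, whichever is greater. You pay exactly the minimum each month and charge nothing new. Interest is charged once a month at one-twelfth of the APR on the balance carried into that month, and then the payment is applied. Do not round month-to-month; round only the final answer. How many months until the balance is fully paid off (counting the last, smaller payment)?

Monthly rate r = 22.7%/12 = 1.89167% = 0.0189167.
While 5% of the post-interest balance exceeds £20.00, each month B ← (B·(1+r))·(1 − 0.05), i.e. B shrinks by the factor (1+r)·0.95 = 0.96797.
This holds for months 1–46. Entering month 47 the balance is £380.29; 5% of the post-interest balance is now below £20.00, so the flat £20.00 minimum applies from here.
From month 47 a fixed £20.00 at rate r clears £380.29 in 24 more payments. Total: 46 + 24 = 70 months.

70 months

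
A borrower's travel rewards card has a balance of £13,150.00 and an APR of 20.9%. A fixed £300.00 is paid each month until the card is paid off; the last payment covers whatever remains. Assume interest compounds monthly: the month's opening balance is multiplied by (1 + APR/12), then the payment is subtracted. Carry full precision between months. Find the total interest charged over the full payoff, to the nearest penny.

£11,896.15

Monthly rate r = 20.9%/12 = 1.74167% = 0.0174167.
Payoff takes n = ⌈−ln(1 − rB₀/P)/ln(1+r)⌉ = ⌈83.485⌉ = 84 payments; the last is £146.15.
Total paid = 83·£300.00 + £146.15 = £25,046.15.
Total interest = total paid − principal = £25,046.15 − £13,150.00 = £11,896.15.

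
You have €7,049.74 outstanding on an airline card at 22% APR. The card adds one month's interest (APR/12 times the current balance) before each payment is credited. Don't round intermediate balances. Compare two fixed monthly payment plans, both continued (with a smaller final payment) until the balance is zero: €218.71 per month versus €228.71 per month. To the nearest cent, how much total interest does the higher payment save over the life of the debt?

Monthly rate r = 22%/12 = 1.83333% = 0.0183333.
At €218.71/mo: n = ⌈−ln(1 − rB₀/P)/ln(1+r)⌉ = 50 payments (last €44.91); total interest = total paid − €7,049.74 = €3,711.96.
At €228.71/mo: 46 payments (last €190.67); total interest €3,432.88.
Interest saved = €3,711.96 − €3,432.88 = €279.08.

€279.08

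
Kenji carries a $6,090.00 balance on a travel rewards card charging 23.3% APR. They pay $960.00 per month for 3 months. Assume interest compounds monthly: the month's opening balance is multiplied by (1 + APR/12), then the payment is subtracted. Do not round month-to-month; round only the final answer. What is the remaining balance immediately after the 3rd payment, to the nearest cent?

$3,515.39

Monthly rate r = 23.3%/12 = 1.94167% = 0.0194167.
Each month: B ← B·(1+r) − $960.00.
Month 1: interest $118.25; balance after payment $5,248.25.
Month 2: interest $101.90; balance after payment $4,390.15.
Month 3: interest $85.24; balance after payment $3,515.39.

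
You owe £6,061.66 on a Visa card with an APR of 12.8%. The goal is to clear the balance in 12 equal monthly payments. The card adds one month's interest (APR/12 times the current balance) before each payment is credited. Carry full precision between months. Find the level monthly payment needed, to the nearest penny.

£540.84

Monthly rate r = 12.8%/12 = 1.06667% = 0.0106667.
Level-payment amortization: P = B₀·r / (1 − (1+r)^(−n)) = 6061.66·0.0106667 / (1 − 1.01067^(−12)).
Denominator 1 − (1+r)^(−12) = 0.119550009.
P = 64.6577 / 0.119550009 ≈ 540.84.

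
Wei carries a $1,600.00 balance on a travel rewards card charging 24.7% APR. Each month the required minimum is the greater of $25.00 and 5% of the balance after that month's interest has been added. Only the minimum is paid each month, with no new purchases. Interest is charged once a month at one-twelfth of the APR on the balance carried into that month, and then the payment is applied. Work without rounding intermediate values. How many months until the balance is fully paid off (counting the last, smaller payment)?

64 months

Monthly rate r = 24.7%/12 = 2.05833% = 0.0205833.
While 5% of the post-interest balance exceeds $25.00, each month B ← (B·(1+r))·(1 − 0.05), i.e. B shrinks by the factor (1+r)·0.95 = 0.96955.
This holds for months 1–39. Entering month 40 the balance is $479.11; 5% of the post-interest balance is now below $25.00, so the flat $25.00 minimum applies from here.
From month 40 a fixed $25.00 at rate r clears $479.11 in 25 more payments. Total: 39 + 25 = 64 months.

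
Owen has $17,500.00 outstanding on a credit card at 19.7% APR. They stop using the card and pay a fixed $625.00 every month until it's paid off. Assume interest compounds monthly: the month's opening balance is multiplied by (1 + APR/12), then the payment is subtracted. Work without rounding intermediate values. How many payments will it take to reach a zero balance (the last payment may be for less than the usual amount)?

Monthly rate r = 19.7%/12 = 1.64167% = 0.0164167.
Recurrence: B ← B·(1+r) − $625.00.
Month 1: interest $287.29; balance after payment $17,162.29.
Month 2: interest $281.75; balance after payment $16,819.04.
Closed form: n = −ln(1 − rB₀/P)/ln(1+r) = −ln(0.54033)/ln(1.01642) ≈ 37.804, so the balance reaches zero during payment 38.

38 payments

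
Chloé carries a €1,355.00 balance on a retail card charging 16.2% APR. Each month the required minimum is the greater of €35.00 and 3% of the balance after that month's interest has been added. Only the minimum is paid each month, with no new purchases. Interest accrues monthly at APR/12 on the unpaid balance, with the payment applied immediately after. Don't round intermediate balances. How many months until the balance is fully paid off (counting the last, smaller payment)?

54 months

Monthly rate r = 16.2%/12 = 1.35% = 0.0135.
While 3% of the post-interest balance exceeds €35.00, each month B ← (B·(1+r))·(1 − 0.03), i.e. B shrinks by the factor (1+r)·0.97 = 0.9831.
This holds for months 1–10. Entering month 11 the balance is €1,142.60; 3% of the post-interest balance is now below €35.00, so the flat €35.00 minimum applies from here.
From month 11 a fixed €35.00 at rate r clears €1,142.60 in 44 more payments. Total: 10 + 44 = 54 months.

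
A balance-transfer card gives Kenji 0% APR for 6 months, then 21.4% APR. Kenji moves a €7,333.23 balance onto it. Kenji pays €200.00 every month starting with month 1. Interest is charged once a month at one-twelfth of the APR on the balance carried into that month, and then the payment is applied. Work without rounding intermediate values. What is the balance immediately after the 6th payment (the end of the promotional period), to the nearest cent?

Promo months 1–6 at r₀ = 0%/12 = 0; months 7+ at r₁ = 21.4%/12 = 0.0178333.
After month 6 (no interest yet): B = €7,333.23 − 6·€200.00 = €6,133.23.

€6,133.23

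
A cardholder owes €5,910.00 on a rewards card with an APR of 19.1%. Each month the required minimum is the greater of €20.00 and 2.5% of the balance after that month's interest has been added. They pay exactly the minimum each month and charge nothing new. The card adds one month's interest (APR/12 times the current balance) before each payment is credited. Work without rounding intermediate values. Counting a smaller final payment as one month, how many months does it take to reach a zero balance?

274 months

Monthly rate r = 19.1%/12 = 1.59167% = 0.0159167.
While 2.5% of the post-interest balance exceeds €20.00, each month B ← (B·(1+r))·(1 − 0.025), i.e. B shrinks by the factor (1+r)·0.975 = 0.99052.
This holds for months 1–212. Entering month 213 the balance is €784.30; 2.5% of the post-interest balance is now below €20.00, so the flat €20.00 minimum applies from here.
From month 213 a fixed €20.00 at rate r clears €784.30 in 62 more payments. Total: 212 + 62 = 274 months.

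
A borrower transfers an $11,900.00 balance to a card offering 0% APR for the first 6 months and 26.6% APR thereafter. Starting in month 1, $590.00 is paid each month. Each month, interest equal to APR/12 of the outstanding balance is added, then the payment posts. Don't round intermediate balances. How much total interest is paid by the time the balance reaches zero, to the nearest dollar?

Promo months 1–6 at r₀ = 0%/12 = 0; months 7+ at r₁ = 26.6%/12 = 0.0221667.
After month 6 (no interest yet): B = $11,900.00 − 6·$590.00 = $8,360.00.
Then at r₁ with $590.00/mo: n₂ = −ln(1 − r₁·B/P)/ln(1+r₁) ≈ 17.20 → 18 more payments.
Total paid = 23·$590.00 + $116.52 = $13,686.52; interest = $13,686.52 − $11,900.00 = $1,786.52.

$1,787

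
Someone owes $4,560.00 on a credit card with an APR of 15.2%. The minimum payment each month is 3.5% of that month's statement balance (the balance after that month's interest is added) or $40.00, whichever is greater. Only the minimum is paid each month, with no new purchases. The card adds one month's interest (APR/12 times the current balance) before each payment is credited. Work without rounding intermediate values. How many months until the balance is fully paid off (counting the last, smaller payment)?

96 months

Monthly rate r = 15.2%/12 = 1.26667% = 0.0126667.
While 3.5% of the post-interest balance exceeds $40.00, each month B ← (B·(1+r))·(1 − 0.035), i.e. B shrinks by the factor (1+r)·0.965 = 0.97722.
This holds for months 1–61. Entering month 62 the balance is $1,118.38; 3.5% of the post-interest balance is now below $40.00, so the flat $40.00 minimum applies from here.
From month 62 a fixed $40.00 at rate r clears $1,118.38 in 35 more payments. Total: 61 + 35 = 96 months.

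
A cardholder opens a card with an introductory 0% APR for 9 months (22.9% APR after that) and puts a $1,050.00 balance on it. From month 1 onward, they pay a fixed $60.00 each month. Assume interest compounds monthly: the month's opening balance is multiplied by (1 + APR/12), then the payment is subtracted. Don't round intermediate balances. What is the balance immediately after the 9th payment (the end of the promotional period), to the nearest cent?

$510.00

Promo months 1–9 at r₀ = 0%/12 = 0; months 10+ at r₁ = 22.9%/12 = 0.0190833.
After month 9 (no interest yet): B = $1,050.00 − 9·$60.00 = $510.00.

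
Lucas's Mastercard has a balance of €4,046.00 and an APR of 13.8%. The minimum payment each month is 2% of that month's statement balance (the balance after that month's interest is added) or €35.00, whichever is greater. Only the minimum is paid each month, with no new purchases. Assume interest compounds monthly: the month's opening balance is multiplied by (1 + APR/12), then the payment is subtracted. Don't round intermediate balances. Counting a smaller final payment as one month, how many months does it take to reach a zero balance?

171 months

Monthly rate r = 13.8%/12 = 1.15% = 0.0115.
While 2% of the post-interest balance exceeds €35.00, each month B ← (B·(1+r))·(1 − 0.02), i.e. B shrinks by the factor (1+r)·0.98 = 0.99127.
This holds for months 1–97. Entering month 98 the balance is €1,728.41; 2% of the post-interest balance is now below €35.00, so the flat €35.00 minimum applies from here.
From month 98 a fixed €35.00 at rate r clears €1,728.41 in 74 more payments. Total: 97 + 74 = 171 months.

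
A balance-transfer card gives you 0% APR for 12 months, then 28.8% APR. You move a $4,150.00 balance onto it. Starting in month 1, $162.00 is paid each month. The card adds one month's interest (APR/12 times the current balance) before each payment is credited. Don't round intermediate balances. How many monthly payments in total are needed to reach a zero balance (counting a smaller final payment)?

Promo months 1–12 at r₀ = 0%/12 = 0; months 13+ at r₁ = 28.8%/12 = 0.024.
After month 12 (no interest yet): B = $4,150.00 − 12·$162.00 = $2,206.00.
Then at r₁ with $162.00/mo: n₂ = −ln(1 − r₁·B/P)/ln(1+r₁) ≈ 16.69 → 17 more payments.

29 payments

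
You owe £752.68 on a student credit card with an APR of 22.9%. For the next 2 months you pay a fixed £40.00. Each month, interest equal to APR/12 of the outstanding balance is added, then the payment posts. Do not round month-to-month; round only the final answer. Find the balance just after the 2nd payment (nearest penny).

£700.92

Monthly rate r = 22.9%/12 = 1.90833% = 0.0190833.
Each month: B ← B·(1+r) − £40.00.
Month 1: interest £14.36; balance after payment £727.04.
Month 2: interest £13.87; balance after payment £700.92.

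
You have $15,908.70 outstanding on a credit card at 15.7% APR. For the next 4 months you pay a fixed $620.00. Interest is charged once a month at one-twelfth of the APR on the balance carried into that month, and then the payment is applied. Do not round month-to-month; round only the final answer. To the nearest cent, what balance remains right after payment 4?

$14,228.64

Monthly rate r = 15.7%/12 = 1.30833% = 0.0130833.
Each month: B ← B·(1+r) − $620.00.
Month 1: interest $208.14; balance after payment $15,496.84.
Month 2: interest $202.75; balance after payment $15,079.59.
Month 3: interest $197.29; balance after payment $14,656.88.
Month 4: interest $191.76; balance after payment $14,228.64.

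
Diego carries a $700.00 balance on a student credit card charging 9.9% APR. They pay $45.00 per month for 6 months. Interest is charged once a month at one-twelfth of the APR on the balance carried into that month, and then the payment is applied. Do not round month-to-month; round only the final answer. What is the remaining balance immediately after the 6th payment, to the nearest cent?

$459.74

Monthly rate r = 9.9%/12 = 0.825% = 0.00825.
Each month: B ← B·(1+r) − $45.00.
Month 1: interest $5.78; balance after payment $660.77.
Month 2: interest $5.45; balance after payment $621.23.
Month 3: interest $5.13; balance after payment $581.35.
Month 4: interest $4.80; balance after payment $541.15.
Month 5: interest $4.46; balance after payment $500.61.
Month 6: interest $4.13; balance after payment $459.74.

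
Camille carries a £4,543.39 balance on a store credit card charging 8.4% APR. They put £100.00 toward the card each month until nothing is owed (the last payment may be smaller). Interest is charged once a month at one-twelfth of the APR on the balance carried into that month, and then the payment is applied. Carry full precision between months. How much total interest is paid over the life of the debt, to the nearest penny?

£944.06

Monthly rate r = 8.4%/12 = 0.7% = 0.007.
Payoff takes n = ⌈−ln(1 − rB₀/P)/ln(1+r)⌉ = ⌈54.874⌉ = 55 payments; the last is £87.45.
Total paid = 54·£100.00 + £87.45 = £5,487.45.
Total interest = total paid − principal = £5,487.45 − £4,543.39 = £944.06.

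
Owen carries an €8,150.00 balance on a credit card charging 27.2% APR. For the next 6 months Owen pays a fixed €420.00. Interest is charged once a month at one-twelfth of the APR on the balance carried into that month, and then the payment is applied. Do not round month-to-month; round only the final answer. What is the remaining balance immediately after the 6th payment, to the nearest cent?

Monthly rate r = 27.2%/12 = 2.26667% = 0.0226667.
Each month: B ← B·(1+r) − €420.00.
Month 1: interest €184.73; balance after payment €7,914.73.
Month 2: interest €179.40; balance after payment €7,674.13.
Month 3: interest €173.95; balance after payment €7,428.08.
Month 4: interest €168.37; balance after payment €7,176.45.
Month 5: interest €162.67; balance after payment €6,919.12.
Month 6: interest €156.83; balance after payment €6,655.95.

€6,655.95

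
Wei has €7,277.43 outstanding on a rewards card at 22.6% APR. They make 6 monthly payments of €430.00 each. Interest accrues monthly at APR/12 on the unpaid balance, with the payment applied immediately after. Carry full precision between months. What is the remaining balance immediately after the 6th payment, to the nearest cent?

Monthly rate r = 22.6%/12 = 1.88333% = 0.0188333.
Each month: B ← B·(1+r) − €430.00.
Month 1: interest €137.06; balance after payment €6,984.49.
Month 2: interest €131.54; balance after payment €6,686.03.
Month 3: interest €125.92; balance after payment €6,381.95.
Month 4: interest €120.19; balance after payment €6,072.14.
Month 5: interest €114.36; balance after payment €5,756.50.
Month 6: interest €108.41; balance after payment €5,434.92.

€5,434.92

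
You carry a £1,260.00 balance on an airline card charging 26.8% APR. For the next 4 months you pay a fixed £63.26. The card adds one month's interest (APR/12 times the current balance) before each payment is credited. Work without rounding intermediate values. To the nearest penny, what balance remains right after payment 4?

£1,114.74

Monthly rate r = 26.8%/12 = 2.23333% = 0.0223333.
Each month: B ← B·(1+r) − £63.26.
Month 1: interest £28.14; balance after payment £1,224.88.
Month 2: interest £27.36; balance after payment £1,188.98.
Month 3: interest £26.55; balance after payment £1,152.27.
Month 4: interest £25.73; balance after payment £1,114.74.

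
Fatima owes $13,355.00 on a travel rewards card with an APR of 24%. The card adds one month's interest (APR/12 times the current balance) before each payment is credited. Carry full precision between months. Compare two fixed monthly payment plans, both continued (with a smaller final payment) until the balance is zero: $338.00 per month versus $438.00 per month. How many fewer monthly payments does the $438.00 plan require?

Monthly rate r = 24%/12 = 2% = 0.02.
At $338.00/mo: n = ⌈−ln(1 − rB₀/P)/ln(1+r)⌉ = 79 payments (last $293.46); total interest = total paid − $13,355.00 = $13,302.46.
At $438.00/mo: 48 payments (last $231.48); total interest $7,462.48.
Payments saved = 79 − 48 = 31.

31 fewer payments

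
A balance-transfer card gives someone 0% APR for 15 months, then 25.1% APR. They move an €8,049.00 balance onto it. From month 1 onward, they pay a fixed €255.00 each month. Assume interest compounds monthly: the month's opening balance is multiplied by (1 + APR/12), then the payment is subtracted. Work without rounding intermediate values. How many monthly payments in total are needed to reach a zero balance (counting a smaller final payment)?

Promo months 1–15 at r₀ = 0%/12 = 0; months 16+ at r₁ = 25.1%/12 = 0.0209167.
After month 15 (no interest yet): B = €8,049.00 − 15·€255.00 = €4,224.00.
Then at r₁ with €255.00/mo: n₂ = −ln(1 − r₁·B/P)/ln(1+r₁) ≈ 20.55 → 21 more payments.

36 months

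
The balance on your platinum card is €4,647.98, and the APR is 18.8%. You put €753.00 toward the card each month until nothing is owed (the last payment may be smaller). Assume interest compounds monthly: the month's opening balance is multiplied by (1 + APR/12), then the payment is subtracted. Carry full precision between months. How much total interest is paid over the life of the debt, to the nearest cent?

€280.01

Monthly rate r = 18.8%/12 = 1.56667% = 0.0156667.
Payoff takes n = ⌈−ln(1 − rB₀/P)/ln(1+r)⌉ = ⌈6.543⌉ = 7 payments; the last is €409.99.
Total paid = 6·€753.00 + €409.99 = €4,927.99.
Total interest = total paid − principal = €4,927.99 − €4,647.98 = €280.01.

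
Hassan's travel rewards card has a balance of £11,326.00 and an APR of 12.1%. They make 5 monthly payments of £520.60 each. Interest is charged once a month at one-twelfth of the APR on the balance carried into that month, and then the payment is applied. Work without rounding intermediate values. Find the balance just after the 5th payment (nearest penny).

£9,252.63

Monthly rate r = 12.1%/12 = 1.00833% = 0.0100833.
Each month: B ← B·(1+r) − £520.60.
Month 1: interest £114.20; balance after payment £10,919.60.
Month 2: interest £110.11; balance after payment £10,509.11.
Month 3: interest £105.97; balance after payment £10,094.48.
Month 4: interest £101.79; balance after payment £9,675.66.
Month 5: interest £97.56; balance after payment £9,252.63.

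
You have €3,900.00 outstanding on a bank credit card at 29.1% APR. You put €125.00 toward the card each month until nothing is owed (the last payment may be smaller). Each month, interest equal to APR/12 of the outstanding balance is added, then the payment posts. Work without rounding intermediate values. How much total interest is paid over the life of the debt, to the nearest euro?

Monthly rate r = 29.1%/12 = 2.425% = 0.02425.
Payoff takes n = ⌈−ln(1 − rB₀/P)/ln(1+r)⌉ = ⌈58.974⌉ = 59 payments; the last is €121.76.
Total paid = 58·€125.00 + €121.76 = €7,371.76.
Total interest = total paid − principal = €7,371.76 − €3,900.00 = €3,471.76.

€3,472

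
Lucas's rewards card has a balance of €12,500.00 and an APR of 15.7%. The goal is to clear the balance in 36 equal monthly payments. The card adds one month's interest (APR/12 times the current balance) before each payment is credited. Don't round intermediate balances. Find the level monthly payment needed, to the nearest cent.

€437.61

Monthly rate r = 15.7%/12 = 1.30833% = 0.0130833.
Level-payment amortization: P = B₀·r / (1 − (1+r)^(−n)) = 12500.00·0.0130833 / (1 − 1.01308^(−36)).
Denominator 1 − (1+r)^(−36) = 0.373712337.
P = 163.542 / 0.373712337 ≈ 437.61.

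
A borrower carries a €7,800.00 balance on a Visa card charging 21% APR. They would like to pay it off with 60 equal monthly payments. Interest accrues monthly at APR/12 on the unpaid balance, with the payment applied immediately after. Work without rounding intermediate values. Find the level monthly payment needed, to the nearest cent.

Monthly rate r = 21%/12 = 1.75% = 0.0175.
Level-payment amortization: P = B₀·r / (1 − (1+r)^(−n)) = 7800.00·0.0175 / (1 − 1.0175^(−60)).
Denominator 1 − (1+r)^(−60) = 0.646869747.
P = 136.5 / 0.646869747 ≈ 211.02.

€211.02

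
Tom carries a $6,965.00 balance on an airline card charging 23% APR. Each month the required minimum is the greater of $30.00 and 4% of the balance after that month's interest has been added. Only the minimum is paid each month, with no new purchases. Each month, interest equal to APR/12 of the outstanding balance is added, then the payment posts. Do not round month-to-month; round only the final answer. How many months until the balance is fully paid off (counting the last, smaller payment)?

137 months

Monthly rate r = 23%/12 = 1.91667% = 0.0191667.
While 4% of the post-interest balance exceeds $30.00, each month B ← (B·(1+r))·(1 − 0.04), i.e. B shrinks by the factor (1+r)·0.96 = 0.9784.
This holds for months 1–103. Entering month 104 the balance is $734.71; 4% of the post-interest balance is now below $30.00, so the flat $30.00 minimum applies from here.
From month 104 a fixed $30.00 at rate r clears $734.71 in 34 more payments. Total: 103 + 34 = 137 months.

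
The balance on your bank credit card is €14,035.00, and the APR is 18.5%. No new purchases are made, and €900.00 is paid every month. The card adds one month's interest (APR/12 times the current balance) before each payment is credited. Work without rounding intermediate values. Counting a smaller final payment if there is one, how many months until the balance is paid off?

Monthly rate r = 18.5%/12 = 1.54167% = 0.0154167.
Recurrence: B ← B·(1+r) − €900.00.
Month 1: interest €216.37; balance after payment €13,351.37.
Month 2: interest €205.83; balance after payment €12,657.21.
Closed form: n = −ln(1 − rB₀/P)/ln(1+r) = −ln(0.75959)/ln(1.01542) ≈ 17.974, so the balance reaches zero during payment 18.

18 payments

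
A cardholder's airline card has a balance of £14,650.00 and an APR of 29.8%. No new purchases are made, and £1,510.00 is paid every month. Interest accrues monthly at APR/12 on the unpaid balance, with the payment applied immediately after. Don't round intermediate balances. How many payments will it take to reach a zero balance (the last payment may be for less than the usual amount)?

12 months

Monthly rate r = 29.8%/12 = 2.48333% = 0.0248333.
Recurrence: B ← B·(1+r) − £1,510.00.
Month 1: interest £363.81; balance after payment £13,503.81.
Month 2: interest £335.34; balance after payment £12,329.15.
Closed form: n = −ln(1 − rB₀/P)/ln(1+r) = −ln(0.75907)/ln(1.02483) ≈ 11.238, so the balance reaches zero during payment 12.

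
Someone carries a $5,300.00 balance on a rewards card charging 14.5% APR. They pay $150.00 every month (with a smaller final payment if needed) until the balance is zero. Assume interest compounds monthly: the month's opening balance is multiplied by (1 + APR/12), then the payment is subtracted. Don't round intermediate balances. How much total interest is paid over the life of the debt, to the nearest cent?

$1,653.54

Monthly rate r = 14.5%/12 = 1.20833% = 0.0120833.
Payoff takes n = ⌈−ln(1 − rB₀/P)/ln(1+r)⌉ = ⌈46.356⌉ = 47 payments; the last is $53.54.
Total paid = 46·$150.00 + $53.54 = $6,953.54.
Total interest = total paid − principal = $6,953.54 − $5,300.00 = $1,653.54.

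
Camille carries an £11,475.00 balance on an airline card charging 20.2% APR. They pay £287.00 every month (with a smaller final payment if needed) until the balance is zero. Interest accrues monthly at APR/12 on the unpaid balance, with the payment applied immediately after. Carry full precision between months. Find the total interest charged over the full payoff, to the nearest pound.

Monthly rate r = 20.2%/12 = 1.68333% = 0.0168333.
Payoff takes n = ⌈−ln(1 − rB₀/P)/ln(1+r)⌉ = ⌈66.968⌉ = 67 payments; the last is £277.99.
Total paid = 66·£287.00 + £277.99 = £19,219.99.
Total interest = total paid − principal = £19,219.99 − £11,475.00 = £7,744.99.

£7,745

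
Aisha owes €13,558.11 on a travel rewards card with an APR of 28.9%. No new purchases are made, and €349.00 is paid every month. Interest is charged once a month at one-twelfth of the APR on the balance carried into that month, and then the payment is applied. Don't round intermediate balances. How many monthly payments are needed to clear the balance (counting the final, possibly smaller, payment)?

Monthly rate r = 28.9%/12 = 2.40833% = 0.0240833.
Recurrence: B ← B·(1+r) − €349.00.
Month 1: interest €326.52; balance after payment €13,535.63.
Month 2: interest €325.98; balance after payment €13,512.62.
Closed form: n = −ln(1 − rB₀/P)/ln(1+r) = −ln(0.0644)/ln(1.02408) ≈ 115.247, so the balance reaches zero during payment 116.

116 payments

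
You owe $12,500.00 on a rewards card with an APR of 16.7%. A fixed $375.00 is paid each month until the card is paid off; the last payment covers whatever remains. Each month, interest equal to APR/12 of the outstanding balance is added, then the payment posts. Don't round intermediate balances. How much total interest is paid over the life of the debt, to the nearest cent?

$4,415.45

Monthly rate r = 16.7%/12 = 1.39167% = 0.0139167.
Payoff takes n = ⌈−ln(1 − rB₀/P)/ln(1+r)⌉ = ⌈45.107⌉ = 46 payments; the last is $40.45.
Total paid = 45·$375.00 + $40.45 = $16,915.45.
Total interest = total paid − principal = $16,915.45 − $12,500.00 = $4,415.45.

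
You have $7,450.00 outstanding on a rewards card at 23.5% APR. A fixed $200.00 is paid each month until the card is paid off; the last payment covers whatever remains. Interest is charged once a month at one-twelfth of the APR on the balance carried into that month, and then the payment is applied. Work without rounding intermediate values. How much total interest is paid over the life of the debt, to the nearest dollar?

$6,033

Monthly rate r = 23.5%/12 = 1.95833% = 0.0195833.
Payoff takes n = ⌈−ln(1 − rB₀/P)/ln(1+r)⌉ = ⌈67.413⌉ = 68 payments; the last is $83.02.
Total paid = 67·$200.00 + $83.02 = $13,483.02.
Total interest = total paid − principal = $13,483.02 − $7,450.00 = $6,033.02.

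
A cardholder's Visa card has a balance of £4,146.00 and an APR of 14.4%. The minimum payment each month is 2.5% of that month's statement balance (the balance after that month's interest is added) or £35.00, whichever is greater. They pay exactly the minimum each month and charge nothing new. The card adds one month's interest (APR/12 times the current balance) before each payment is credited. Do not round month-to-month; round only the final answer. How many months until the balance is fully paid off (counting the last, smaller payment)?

136 months

Monthly rate r = 14.4%/12 = 1.2% = 0.012.
While 2.5% of the post-interest balance exceeds £35.00, each month B ← (B·(1+r))·(1 − 0.025), i.e. B shrinks by the factor (1+r)·0.975 = 0.9867.
This holds for months 1–82. Entering month 83 the balance is £1,382.96; 2.5% of the post-interest balance is now below £35.00, so the flat £35.00 minimum applies from here.
From month 83 a fixed £35.00 at rate r clears £1,382.96 in 54 more payments. Total: 82 + 54 = 136 months.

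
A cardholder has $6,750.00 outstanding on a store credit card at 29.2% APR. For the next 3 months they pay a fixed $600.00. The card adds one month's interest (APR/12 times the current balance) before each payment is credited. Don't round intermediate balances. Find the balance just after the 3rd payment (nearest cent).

Monthly rate r = 29.2%/12 = 2.43333% = 0.0243333.
Each month: B ← B·(1+r) − $600.00.
Month 1: interest $164.25; balance after payment $6,314.25.
Month 2: interest $153.65; balance after payment $5,867.90.
Month 3: interest $142.79; balance after payment $5,410.68.

$5,410.68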